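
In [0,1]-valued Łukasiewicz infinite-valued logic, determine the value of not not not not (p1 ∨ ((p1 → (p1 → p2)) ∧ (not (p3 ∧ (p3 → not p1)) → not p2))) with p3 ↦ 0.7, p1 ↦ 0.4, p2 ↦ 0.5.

1.00

(p1 → p2): min(1, 1 − 0.4 + 0.5) = 1
(p1 → (p1 → p2)): min(1, 1 − 0.4 + 1) = 1
not p1: Łukasiewicz ¬ gives 1 − 0.4 = 0.6
(p3 → not p1): min(1, 1 − 0.7 + 0.6) = 0.9
(p3 ∧ (p3 → not p1)) = min(0.7, 0.9) = 0.7
not (p3 ∧ (p3 → not p1)): Łukasiewicz ¬ gives 1 − 0.7 = 0.3
not p2: Łukasiewicz ¬ gives 1 − 0.5 = 0.5
(not (p3 ∧ (p3 → not p1)) → not p2): min(1, 1 − 0.3 + 0.5) = 1
((p1 → (p1 → p2)) ∧ (not (p3 ∧ (p3 → not p1)) → not p2)) = min(1, 1) = 1
(p1 ∨ ((p1 → (p1 → p2)) ∧ (not (p3 ∧ (p3 → not p1)) → not p2))) = max(0.4, 1) = 1
not (p1 ∨ ((p1 → (p1 → p2)) ∧ (not (p3 ∧ (p3 → not p1)) → not p2))): Łukasiewicz ¬ gives 1 − 1 = 0
not not (p1 ∨ ((p1 → (p1 → p2)) ∧ (not (p3 ∧ (p3 → not p1)) → not p2))): Łukasiewicz ¬ gives 1 − 0 = 1
not not not (p1 ∨ ((p1 → (p1 → p2)) ∧ (not (p3 ∧ (p3 → not p1)) → not p2))): Łukasiewicz ¬ gives 1 − 1 = 0
not not not not (p1 ∨ ((p1 → (p1 → p2)) ∧ (not (p3 ∧ (p3 → not p1)) → not p2))): Łukasiewicz ¬ gives 1 − 0 = 1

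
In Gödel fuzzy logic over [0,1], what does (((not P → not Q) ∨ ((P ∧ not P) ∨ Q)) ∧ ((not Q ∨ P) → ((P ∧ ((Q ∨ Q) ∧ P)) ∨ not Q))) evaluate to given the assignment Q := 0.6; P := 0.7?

0.60

not P: Gödel ¬ of 0.7 = 0 (operand ≠ 0)
not Q: Gödel ¬ of 0.6 = 0 (operand ≠ 0)
(not P → not Q): 0 ≤ 0, so result = 1
not P: Gödel ¬ of 0.7 = 0 (operand ≠ 0)
(P ∧ not P) = min(0.7, 0) = 0
((P ∧ not P) ∨ Q) = max(0, 0.6) = 0.6
((not P → not Q) ∨ ((P ∧ not P) ∨ Q)) = max(1, 0.6) = 1
not Q: Gödel ¬ of 0.6 = 0 (operand ≠ 0)
(not Q ∨ P) = max(0, 0.7) = 0.7
(Q ∨ Q) = max(0.6, 0.6) = 0.6
((Q ∨ Q) ∧ P) = min(0.6, 0.7) = 0.6
(P ∧ ((Q ∨ Q) ∧ P)) = min(0.7, 0.6) = 0.6
not Q: Gödel ¬ of 0.6 = 0 (operand ≠ 0)
((P ∧ ((Q ∨ Q) ∧ P)) ∨ not Q) = max(0.6, 0) = 0.6
((not Q ∨ P) → ((P ∧ ((Q ∨ Q) ∧ P)) ∨ not Q)): 0.7 > 0.6, so result = 0.6
(((not P → not Q) ∨ ((P ∧ not P) ∨ Q)) ∧ ((not Q ∨ P) → ((P ∧ ((Q ∨ Q) ∧ P)) ∨ not Q))) = min(1, 0.6) = 0.6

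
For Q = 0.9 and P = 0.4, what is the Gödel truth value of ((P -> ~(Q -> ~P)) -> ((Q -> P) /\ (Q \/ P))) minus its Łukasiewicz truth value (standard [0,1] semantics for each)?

Gödel evaluation:
  ~P: Gödel ¬ of 0.4 = 0 (operand ≠ 0)
  (Q -> ~P): 0.9 > 0, so result = 0
  ~(Q -> ~P): Gödel ¬ of 0 = 1 (operand is 0)
  (P -> ~(Q -> ~P)): 0.4 ≤ 1, so result = 1
  (Q -> P): 0.9 > 0.4, so result = 0.4
  (Q \/ P) = max(0.9, 0.4) = 0.9
  ((Q -> P) /\ (Q \/ P)) = min(0.4, 0.9) = 0.4
  ((P -> ~(Q -> ~P)) -> ((Q -> P) /\ (Q \/ P))): 1 > 0.4, so result = 0.4
  Gödel value = 0.4
Łukasiewicz evaluation:
  ~P: Łukasiewicz ¬ gives 1 − 0.4 = 0.6
  (Q -> ~P): min(1, 1 − 0.9 + 0.6) = 0.7
  ~(Q -> ~P): Łukasiewicz ¬ gives 1 − 0.7 = 0.3
  (P -> ~(Q -> ~P)): min(1, 1 − 0.4 + 0.3) = 0.9
  (Q -> P): min(1, 1 − 0.9 + 0.4) = 0.5
  (Q \/ P) = max(0.9, 0.4) = 0.9
  ((Q -> P) /\ (Q \/ P)) = min(0.5, 0.9) = 0.5
  ((P -> ~(Q -> ~P)) -> ((Q -> P) /\ (Q \/ P))): min(1, 1 − 0.9 + 0.5) = 0.6
  Łukasiewicz value = 0.6
Difference: 0.4 − 0.6 = -0.20

-0.20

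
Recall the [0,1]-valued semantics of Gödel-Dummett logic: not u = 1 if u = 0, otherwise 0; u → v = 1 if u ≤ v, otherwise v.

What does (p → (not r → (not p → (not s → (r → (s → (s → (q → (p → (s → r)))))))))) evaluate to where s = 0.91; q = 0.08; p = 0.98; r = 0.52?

1.00

not r: Gödel ¬ of 0.52 = 0 (operand ≠ 0)
not p: Gödel ¬ of 0.98 = 0 (operand ≠ 0)
not s: Gödel ¬ of 0.91 = 0 (operand ≠ 0)
(s → r): 0.91 > 0.52, so result = 0.52
(p → (s → r)): 0.98 > 0.52, so result = 0.52
(q → (p → (s → r))): 0.08 ≤ 0.52, so result = 1
(s → (q → (p → (s → r)))): 0.91 ≤ 1, so result = 1
(s → (s → (q → (p → (s → r))))): 0.91 ≤ 1, so result = 1
(r → (s → (s → (q → (p → (s → r)))))): 0.52 ≤ 1, so result = 1
(not s → (r → (s → (s → (q → (p → (s → r))))))): 0 ≤ 1, so result = 1
(not p → (not s → (r → (s → (s → (q → (p → (s → r)))))))): 0 ≤ 1, so result = 1
(not r → (not p → (not s → (r → (s → (s → (q → (p → (s → r))))))))): 0 ≤ 1, so result = 1
(p → (not r → (not p → (not s → (r → (s → (s → (q → (p → (s → r)))))))))): 0.98 ≤ 1, so result = 1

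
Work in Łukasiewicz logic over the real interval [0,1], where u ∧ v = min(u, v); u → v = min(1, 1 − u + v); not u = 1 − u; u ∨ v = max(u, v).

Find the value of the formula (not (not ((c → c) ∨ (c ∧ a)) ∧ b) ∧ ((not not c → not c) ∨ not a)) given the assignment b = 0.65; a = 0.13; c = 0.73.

0.87

(c → c): min(1, 1 − 0.73 + 0.73) = 1
(c ∧ a) = min(0.73, 0.13) = 0.13
((c → c) ∨ (c ∧ a)) = max(1, 0.13) = 1
not ((c → c) ∨ (c ∧ a)): Łukasiewicz ¬ gives 1 − 1 = 0
(not ((c → c) ∨ (c ∧ a)) ∧ b) = min(0, 0.65) = 0
not (not ((c → c) ∨ (c ∧ a)) ∧ b): Łukasiewicz ¬ gives 1 − 0 = 1
not c: Łukasiewicz ¬ gives 1 − 0.73 = 0.27
not not c: Łukasiewicz ¬ gives 1 − 0.27 = 0.73
not c: Łukasiewicz ¬ gives 1 − 0.73 = 0.27
(not not c → not c): min(1, 1 − 0.73 + 0.27) = 0.54
not a: Łukasiewicz ¬ gives 1 − 0.13 = 0.87
((not not c → not c) ∨ not a) = max(0.54, 0.87) = 0.87
(not (not ((c → c) ∨ (c ∧ a)) ∧ b) ∧ ((not not c → not c) ∨ not a)) = min(1, 0.87) = 0.87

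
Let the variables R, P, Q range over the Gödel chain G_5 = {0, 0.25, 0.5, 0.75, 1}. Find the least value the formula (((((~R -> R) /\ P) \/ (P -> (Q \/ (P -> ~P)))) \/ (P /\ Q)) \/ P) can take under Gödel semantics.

0.25

The minimum is attained at R = 0, P = 0.25, Q = 0:
  ~R: Gödel ¬ of 0 = 1 (operand is 0)
  (~R -> R): 1 > 0, so result = 0
  ((~R -> R) /\ P) = min(0, 0.25) = 0
  ~P: Gödel ¬ of 0.25 = 0 (operand ≠ 0)
  (P -> ~P): 0.25 > 0, so result = 0
  (Q \/ (P -> ~P)) = max(0, 0) = 0
  (P -> (Q \/ (P -> ~P))): 0.25 > 0, so result = 0
  (((~R -> R) /\ P) \/ (P -> (Q \/ (P -> ~P)))) = max(0, 0) = 0
  (P /\ Q) = min(0.25, 0) = 0
  ((((~R -> R) /\ P) \/ (P -> (Q \/ (P -> ~P)))) \/ (P /\ Q)) = max(0, 0) = 0
  (((((~R -> R) /\ P) \/ (P -> (Q \/ (P -> ~P)))) \/ (P /\ Q)) \/ P) = max(0, 0.25) = 0.25
Checking all 125 assignments confirms none give a value below 0.25.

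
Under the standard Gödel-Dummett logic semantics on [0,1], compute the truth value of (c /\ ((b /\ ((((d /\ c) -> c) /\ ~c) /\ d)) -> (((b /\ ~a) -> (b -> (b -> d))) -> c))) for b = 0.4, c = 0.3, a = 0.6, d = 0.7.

0.30

(d /\ c) = min(0.7, 0.3) = 0.3
((d /\ c) -> c): 0.3 ≤ 0.3, so result = 1
~c: Gödel ¬ of 0.3 = 0 (operand ≠ 0)
(((d /\ c) -> c) /\ ~c) = min(1, 0) = 0
((((d /\ c) -> c) /\ ~c) /\ d) = min(0, 0.7) = 0
(b /\ ((((d /\ c) -> c) /\ ~c) /\ d)) = min(0.4, 0) = 0
~a: Gödel ¬ of 0.6 = 0 (operand ≠ 0)
(b /\ ~a) = min(0.4, 0) = 0
(b -> d): 0.4 ≤ 0.7, so result = 1
(b -> (b -> d)): 0.4 ≤ 1, so result = 1
((b /\ ~a) -> (b -> (b -> d))): 0 ≤ 1, so result = 1
(((b /\ ~a) -> (b -> (b -> d))) -> c): 1 > 0.3, so result = 0.3
((b /\ ((((d /\ c) -> c) /\ ~c) /\ d)) -> (((b /\ ~a) -> (b -> (b -> d))) -> c)): 0 ≤ 0.3, so result = 1
(c /\ ((b /\ ((((d /\ c) -> c) /\ ~c) /\ d)) -> (((b /\ ~a) -> (b -> (b -> d))) -> c))) = min(0.3, 1) = 0.3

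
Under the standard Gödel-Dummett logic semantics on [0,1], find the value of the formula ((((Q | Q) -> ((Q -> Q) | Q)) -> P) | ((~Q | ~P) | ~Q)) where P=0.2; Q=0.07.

(Q | Q) = max(0.07, 0.07) = 0.07
(Q -> Q): 0.07 ≤ 0.07, so result = 1
((Q -> Q) | Q) = max(1, 0.07) = 1
((Q | Q) -> ((Q -> Q) | Q)): 0.07 ≤ 1, so result = 1
(((Q | Q) -> ((Q -> Q) | Q)) -> P): 1 > 0.2, so result = 0.2
~Q: Gödel ¬ of 0.07 = 0 (operand ≠ 0)
~P: Gödel ¬ of 0.2 = 0 (operand ≠ 0)
(~Q | ~P) = max(0, 0) = 0
~Q: Gödel ¬ of 0.07 = 0 (operand ≠ 0)
((~Q | ~P) | ~Q) = max(0, 0) = 0
((((Q | Q) -> ((Q -> Q) | Q)) -> P) | ((~Q | ~P) | ~Q)) = max(0.2, 0) = 0.2

0.20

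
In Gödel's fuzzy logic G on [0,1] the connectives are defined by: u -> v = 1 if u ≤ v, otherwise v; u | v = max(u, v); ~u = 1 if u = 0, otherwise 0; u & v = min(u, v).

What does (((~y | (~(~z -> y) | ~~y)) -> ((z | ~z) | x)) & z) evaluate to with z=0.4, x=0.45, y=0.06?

~y: Gödel ¬ of 0.06 = 0 (operand ≠ 0)
~z: Gödel ¬ of 0.4 = 0 (operand ≠ 0)
(~z -> y): 0 ≤ 0.06, so result = 1
~(~z -> y): Gödel ¬ of 1 = 0 (operand ≠ 0)
~y: Gödel ¬ of 0.06 = 0 (operand ≠ 0)
~~y: Gödel ¬ of 0 = 1 (operand is 0)
(~(~z -> y) | ~~y) = max(0, 1) = 1
(~y | (~(~z -> y) | ~~y)) = max(0, 1) = 1
~z: Gödel ¬ of 0.4 = 0 (operand ≠ 0)
(z | ~z) = max(0.4, 0) = 0.4
((z | ~z) | x) = max(0.4, 0.45) = 0.45
((~y | (~(~z -> y) | ~~y)) -> ((z | ~z) | x)): 1 > 0.45, so result = 0.45
(((~y | (~(~z -> y) | ~~y)) -> ((z | ~z) | x)) & z) = min(0.45, 0.4) = 0.4

0.40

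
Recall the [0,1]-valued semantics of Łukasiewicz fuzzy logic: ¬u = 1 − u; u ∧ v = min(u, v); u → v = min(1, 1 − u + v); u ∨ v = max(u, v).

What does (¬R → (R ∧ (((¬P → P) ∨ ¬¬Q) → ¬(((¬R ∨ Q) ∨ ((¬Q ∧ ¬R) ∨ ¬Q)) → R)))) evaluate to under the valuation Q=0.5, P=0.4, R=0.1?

0.20

¬R: Łukasiewicz ¬ gives 1 − 0.1 = 0.9
¬P: Łukasiewicz ¬ gives 1 − 0.4 = 0.6
(¬P → P): min(1, 1 − 0.6 + 0.4) = 0.8
¬Q: Łukasiewicz ¬ gives 1 − 0.5 = 0.5
¬¬Q: Łukasiewicz ¬ gives 1 − 0.5 = 0.5
((¬P → P) ∨ ¬¬Q) = max(0.8, 0.5) = 0.8
¬R: Łukasiewicz ¬ gives 1 − 0.1 = 0.9
(¬R ∨ Q) = max(0.9, 0.5) = 0.9
¬Q: Łukasiewicz ¬ gives 1 − 0.5 = 0.5
¬R: Łukasiewicz ¬ gives 1 − 0.1 = 0.9
(¬Q ∧ ¬R) = min(0.5, 0.9) = 0.5
¬Q: Łukasiewicz ¬ gives 1 − 0.5 = 0.5
((¬Q ∧ ¬R) ∨ ¬Q) = max(0.5, 0.5) = 0.5
((¬R ∨ Q) ∨ ((¬Q ∧ ¬R) ∨ ¬Q)) = max(0.9, 0.5) = 0.9
(((¬R ∨ Q) ∨ ((¬Q ∧ ¬R) ∨ ¬Q)) → R): min(1, 1 − 0.9 + 0.1) = 0.2
¬(((¬R ∨ Q) ∨ ((¬Q ∧ ¬R) ∨ ¬Q)) → R): Łukasiewicz ¬ gives 1 − 0.2 = 0.8
(((¬P → P) ∨ ¬¬Q) → ¬(((¬R ∨ Q) ∨ ((¬Q ∧ ¬R) ∨ ¬Q)) → R)): min(1, 1 − 0.8 + 0.8) = 1
(R ∧ (((¬P → P) ∨ ¬¬Q) → ¬(((¬R ∨ Q) ∨ ((¬Q ∧ ¬R) ∨ ¬Q)) → R))) = min(0.1, 1) = 0.1
(¬R → (R ∧ (((¬P → P) ∨ ¬¬Q) → ¬(((¬R ∨ Q) ∨ ((¬Q ∧ ¬R) ∨ ¬Q)) → R)))): min(1, 1 − 0.9 + 0.1) = 0.2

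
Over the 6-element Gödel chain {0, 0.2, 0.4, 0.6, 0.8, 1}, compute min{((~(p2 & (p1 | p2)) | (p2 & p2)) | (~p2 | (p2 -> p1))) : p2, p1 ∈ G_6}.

The minimum is attained at p2 = 0.2, p1 = 0:
  (p1 | p2) = max(0, 0.2) = 0.2
  (p2 & (p1 | p2)) = min(0.2, 0.2) = 0.2
  ~(p2 & (p1 | p2)): Gödel ¬ of 0.2 = 0 (operand ≠ 0)
  (p2 & p2) = min(0.2, 0.2) = 0.2
  (~(p2 & (p1 | p2)) | (p2 & p2)) = max(0, 0.2) = 0.2
  ~p2: Gödel ¬ of 0.2 = 0 (operand ≠ 0)
  (p2 -> p1): 0.2 > 0, so result = 0
  (~p2 | (p2 -> p1)) = max(0, 0) = 0
  ((~(p2 & (p1 | p2)) | (p2 & p2)) | (~p2 | (p2 -> p1))) = max(0.2, 0) = 0.2
Checking all 36 assignments confirms none give a value below 0.20.

0.20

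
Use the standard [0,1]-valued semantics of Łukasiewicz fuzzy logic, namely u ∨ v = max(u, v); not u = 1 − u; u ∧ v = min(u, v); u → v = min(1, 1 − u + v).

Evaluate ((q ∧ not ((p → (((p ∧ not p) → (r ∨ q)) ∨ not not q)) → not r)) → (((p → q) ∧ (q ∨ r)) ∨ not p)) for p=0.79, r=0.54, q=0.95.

1.00

not p: Łukasiewicz ¬ gives 1 − 0.79 = 0.21
(p ∧ not p) = min(0.79, 0.21) = 0.21
(r ∨ q) = max(0.54, 0.95) = 0.95
((p ∧ not p) → (r ∨ q)): min(1, 1 − 0.21 + 0.95) = 1
not q: Łukasiewicz ¬ gives 1 − 0.95 = 0.05
not not q: Łukasiewicz ¬ gives 1 − 0.05 = 0.95
(((p ∧ not p) → (r ∨ q)) ∨ not not q) = max(1, 0.95) = 1
(p → (((p ∧ not p) → (r ∨ q)) ∨ not not q)): min(1, 1 − 0.79 + 1) = 1
not r: Łukasiewicz ¬ gives 1 − 0.54 = 0.46
((p → (((p ∧ not p) → (r ∨ q)) ∨ not not q)) → not r): min(1, 1 − 1 + 0.46) = 0.46
not ((p → (((p ∧ not p) → (r ∨ q)) ∨ not not q)) → not r): Łukasiewicz ¬ gives 1 − 0.46 = 0.54
(q ∧ not ((p → (((p ∧ not p) → (r ∨ q)) ∨ not not q)) → not r)) = min(0.95, 0.54) = 0.54
(p → q): min(1, 1 − 0.79 + 0.95) = 1
(q ∨ r) = max(0.95, 0.54) = 0.95
((p → q) ∧ (q ∨ r)) = min(1, 0.95) = 0.95
not p: Łukasiewicz ¬ gives 1 − 0.79 = 0.21
(((p → q) ∧ (q ∨ r)) ∨ not p) = max(0.95, 0.21) = 0.95
((q ∧ not ((p → (((p ∧ not p) → (r ∨ q)) ∨ not not q)) → not r)) → (((p → q) ∧ (q ∨ r)) ∨ not p)): min(1, 1 − 0.54 + 0.95) = 1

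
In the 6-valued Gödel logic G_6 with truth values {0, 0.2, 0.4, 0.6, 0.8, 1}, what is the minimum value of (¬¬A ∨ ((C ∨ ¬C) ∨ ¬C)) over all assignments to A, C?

The minimum is attained at A = 0, C = 0.2:
  ¬A: Gödel ¬ of 0 = 1 (operand is 0)
  ¬¬A: Gödel ¬ of 1 = 0 (operand ≠ 0)
  ¬C: Gödel ¬ of 0.2 = 0 (operand ≠ 0)
  (C ∨ ¬C) = max(0.2, 0) = 0.2
  ¬C: Gödel ¬ of 0.2 = 0 (operand ≠ 0)
  ((C ∨ ¬C) ∨ ¬C) = max(0.2, 0) = 0.2
  (¬¬A ∨ ((C ∨ ¬C) ∨ ¬C)) = max(0, 0.2) = 0.2
Checking all 36 assignments confirms none give a value below 0.20.

0.20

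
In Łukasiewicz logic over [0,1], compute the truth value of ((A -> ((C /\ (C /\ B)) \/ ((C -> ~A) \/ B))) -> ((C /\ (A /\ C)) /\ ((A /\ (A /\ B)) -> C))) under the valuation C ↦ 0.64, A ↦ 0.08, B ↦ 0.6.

0.08

(C /\ B) = min(0.64, 0.6) = 0.6
(C /\ (C /\ B)) = min(0.64, 0.6) = 0.6
~A: Łukasiewicz ¬ gives 1 − 0.08 = 0.92
(C -> ~A): min(1, 1 − 0.64 + 0.92) = 1
((C -> ~A) \/ B) = max(1, 0.6) = 1
((C /\ (C /\ B)) \/ ((C -> ~A) \/ B)) = max(0.6, 1) = 1
(A -> ((C /\ (C /\ B)) \/ ((C -> ~A) \/ B))): min(1, 1 − 0.08 + 1) = 1
(A /\ C) = min(0.08, 0.64) = 0.08
(C /\ (A /\ C)) = min(0.64, 0.08) = 0.08
(A /\ B) = min(0.08, 0.6) = 0.08
(A /\ (A /\ B)) = min(0.08, 0.08) = 0.08
((A /\ (A /\ B)) -> C): min(1, 1 − 0.08 + 0.64) = 1
((C /\ (A /\ C)) /\ ((A /\ (A /\ B)) -> C)) = min(0.08, 1) = 0.08
((A -> ((C /\ (C /\ B)) \/ ((C -> ~A) \/ B))) -> ((C /\ (A /\ C)) /\ ((A /\ (A /\ B)) -> C))): min(1, 1 − 1 + 0.08) = 0.08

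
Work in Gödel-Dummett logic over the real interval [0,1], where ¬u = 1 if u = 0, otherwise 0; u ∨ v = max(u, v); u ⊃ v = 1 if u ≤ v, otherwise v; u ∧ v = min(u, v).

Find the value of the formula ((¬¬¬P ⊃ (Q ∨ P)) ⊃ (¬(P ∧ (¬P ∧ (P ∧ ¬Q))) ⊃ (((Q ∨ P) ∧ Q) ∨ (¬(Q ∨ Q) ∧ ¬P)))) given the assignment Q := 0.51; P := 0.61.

¬P: Gödel ¬ of 0.61 = 0 (operand ≠ 0)
¬¬P: Gödel ¬ of 0 = 1 (operand is 0)
¬¬¬P: Gödel ¬ of 1 = 0 (operand ≠ 0)
(Q ∨ P) = max(0.51, 0.61) = 0.61
(¬¬¬P ⊃ (Q ∨ P)): 0 ≤ 0.61, so result = 1
¬P: Gödel ¬ of 0.61 = 0 (operand ≠ 0)
¬Q: Gödel ¬ of 0.51 = 0 (operand ≠ 0)
(P ∧ ¬Q) = min(0.61, 0) = 0
(¬P ∧ (P ∧ ¬Q)) = min(0, 0) = 0
(P ∧ (¬P ∧ (P ∧ ¬Q))) = min(0.61, 0) = 0
¬(P ∧ (¬P ∧ (P ∧ ¬Q))): Gödel ¬ of 0 = 1 (operand is 0)
(Q ∨ P) = max(0.51, 0.61) = 0.61
((Q ∨ P) ∧ Q) = min(0.61, 0.51) = 0.51
(Q ∨ Q) = max(0.51, 0.51) = 0.51
¬(Q ∨ Q): Gödel ¬ of 0.51 = 0 (operand ≠ 0)
¬P: Gödel ¬ of 0.61 = 0 (operand ≠ 0)
(¬(Q ∨ Q) ∧ ¬P) = min(0, 0) = 0
(((Q ∨ P) ∧ Q) ∨ (¬(Q ∨ Q) ∧ ¬P)) = max(0.51, 0) = 0.51
(¬(P ∧ (¬P ∧ (P ∧ ¬Q))) ⊃ (((Q ∨ P) ∧ Q) ∨ (¬(Q ∨ Q) ∧ ¬P))): 1 > 0.51, so result = 0.51
((¬¬¬P ⊃ (Q ∨ P)) ⊃ (¬(P ∧ (¬P ∧ (P ∧ ¬Q))) ⊃ (((Q ∨ P) ∧ Q) ∨ (¬(Q ∨ Q) ∧ ¬P)))): 1 > 0.51, so result = 0.51

0.51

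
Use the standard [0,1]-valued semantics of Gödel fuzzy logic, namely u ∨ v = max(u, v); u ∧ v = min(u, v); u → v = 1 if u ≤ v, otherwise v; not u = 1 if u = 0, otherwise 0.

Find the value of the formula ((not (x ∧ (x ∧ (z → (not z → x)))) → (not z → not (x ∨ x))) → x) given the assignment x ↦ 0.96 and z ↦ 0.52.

0.96

not z: Gödel ¬ of 0.52 = 0 (operand ≠ 0)
(not z → x): 0 ≤ 0.96, so result = 1
(z → (not z → x)): 0.52 ≤ 1, so result = 1
(x ∧ (z → (not z → x))) = min(0.96, 1) = 0.96
(x ∧ (x ∧ (z → (not z → x)))) = min(0.96, 0.96) = 0.96
not (x ∧ (x ∧ (z → (not z → x)))): Gödel ¬ of 0.96 = 0 (operand ≠ 0)
not z: Gödel ¬ of 0.52 = 0 (operand ≠ 0)
(x ∨ x) = max(0.96, 0.96) = 0.96
not (x ∨ x): Gödel ¬ of 0.96 = 0 (operand ≠ 0)
(not z → not (x ∨ x)): 0 ≤ 0, so result = 1
(not (x ∧ (x ∧ (z → (not z → x)))) → (not z → not (x ∨ x))): 0 ≤ 1, so result = 1
((not (x ∧ (x ∧ (z → (not z → x)))) → (not z → not (x ∨ x))) → x): 1 > 0.96, so result = 0.96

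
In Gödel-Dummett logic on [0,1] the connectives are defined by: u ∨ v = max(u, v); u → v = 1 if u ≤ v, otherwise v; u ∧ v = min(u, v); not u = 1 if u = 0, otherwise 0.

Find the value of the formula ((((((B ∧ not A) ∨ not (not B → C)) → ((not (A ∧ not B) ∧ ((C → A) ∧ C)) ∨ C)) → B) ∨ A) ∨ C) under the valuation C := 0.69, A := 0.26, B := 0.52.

not A: Gödel ¬ of 0.26 = 0 (operand ≠ 0)
(B ∧ not A) = min(0.52, 0) = 0
not B: Gödel ¬ of 0.52 = 0 (operand ≠ 0)
(not B → C): 0 ≤ 0.69, so result = 1
not (not B → C): Gödel ¬ of 1 = 0 (operand ≠ 0)
((B ∧ not A) ∨ not (not B → C)) = max(0, 0) = 0
not B: Gödel ¬ of 0.52 = 0 (operand ≠ 0)
(A ∧ not B) = min(0.26, 0) = 0
not (A ∧ not B): Gödel ¬ of 0 = 1 (operand is 0)
(C → A): 0.69 > 0.26, so result = 0.26
((C → A) ∧ C) = min(0.26, 0.69) = 0.26
(not (A ∧ not B) ∧ ((C → A) ∧ C)) = min(1, 0.26) = 0.26
((not (A ∧ not B) ∧ ((C → A) ∧ C)) ∨ C) = max(0.26, 0.69) = 0.69
(((B ∧ not A) ∨ not (not B → C)) → ((not (A ∧ not B) ∧ ((C → A) ∧ C)) ∨ C)): 0 ≤ 0.69, so result = 1
((((B ∧ not A) ∨ not (not B → C)) → ((not (A ∧ not B) ∧ ((C → A) ∧ C)) ∨ C)) → B): 1 > 0.52, so result = 0.52
(((((B ∧ not A) ∨ not (not B → C)) → ((not (A ∧ not B) ∧ ((C → A) ∧ C)) ∨ C)) → B) ∨ A) = max(0.52, 0.26) = 0.52
((((((B ∧ not A) ∨ not (not B → C)) → ((not (A ∧ not B) ∧ ((C → A) ∧ C)) ∨ C)) → B) ∨ A) ∨ C) = max(0.52, 0.69) = 0.69

0.69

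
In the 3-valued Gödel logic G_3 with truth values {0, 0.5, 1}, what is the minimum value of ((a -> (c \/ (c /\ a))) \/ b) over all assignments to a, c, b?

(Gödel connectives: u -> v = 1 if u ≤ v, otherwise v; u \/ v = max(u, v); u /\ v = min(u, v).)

0.00

The minimum is attained at a = 0.5, c = 0, b = 0:
  (c /\ a) = min(0, 0.5) = 0
  (c \/ (c /\ a)) = max(0, 0) = 0
  (a -> (c \/ (c /\ a))): 0.5 > 0, so result = 0
  ((a -> (c \/ (c /\ a))) \/ b) = max(0, 0) = 0
Checking all 27 assignments confirms none give a value below 0.00.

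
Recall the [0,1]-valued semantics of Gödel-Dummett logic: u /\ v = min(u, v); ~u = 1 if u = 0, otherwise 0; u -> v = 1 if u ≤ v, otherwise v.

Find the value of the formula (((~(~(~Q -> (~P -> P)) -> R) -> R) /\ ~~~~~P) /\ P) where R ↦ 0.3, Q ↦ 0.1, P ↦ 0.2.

0.00

~Q: Gödel ¬ of 0.1 = 0 (operand ≠ 0)
~P: Gödel ¬ of 0.2 = 0 (operand ≠ 0)
(~P -> P): 0 ≤ 0.2, so result = 1
(~Q -> (~P -> P)): 0 ≤ 1, so result = 1
~(~Q -> (~P -> P)): Gödel ¬ of 1 = 0 (operand ≠ 0)
(~(~Q -> (~P -> P)) -> R): 0 ≤ 0.3, so result = 1
~(~(~Q -> (~P -> P)) -> R): Gödel ¬ of 1 = 0 (operand ≠ 0)
(~(~(~Q -> (~P -> P)) -> R) -> R): 0 ≤ 0.3, so result = 1
~P: Gödel ¬ of 0.2 = 0 (operand ≠ 0)
~~P: Gödel ¬ of 0 = 1 (operand is 0)
~~~P: Gödel ¬ of 1 = 0 (operand ≠ 0)
~~~~P: Gödel ¬ of 0 = 1 (operand is 0)
~~~~~P: Gödel ¬ of 1 = 0 (operand ≠ 0)
((~(~(~Q -> (~P -> P)) -> R) -> R) /\ ~~~~~P) = min(1, 0) = 0
(((~(~(~Q -> (~P -> P)) -> R) -> R) /\ ~~~~~P) /\ P) = min(0, 0.2) = 0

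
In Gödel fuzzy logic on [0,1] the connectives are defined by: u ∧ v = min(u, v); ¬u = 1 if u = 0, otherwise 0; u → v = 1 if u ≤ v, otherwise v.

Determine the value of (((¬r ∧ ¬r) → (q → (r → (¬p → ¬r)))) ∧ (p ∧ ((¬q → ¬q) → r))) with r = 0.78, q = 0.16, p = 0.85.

¬r: Gödel ¬ of 0.78 = 0 (operand ≠ 0)
¬r: Gödel ¬ of 0.78 = 0 (operand ≠ 0)
(¬r ∧ ¬r) = min(0, 0) = 0
¬p: Gödel ¬ of 0.85 = 0 (operand ≠ 0)
¬r: Gödel ¬ of 0.78 = 0 (operand ≠ 0)
(¬p → ¬r): 0 ≤ 0, so result = 1
(r → (¬p → ¬r)): 0.78 ≤ 1, so result = 1
(q → (r → (¬p → ¬r))): 0.16 ≤ 1, so result = 1
((¬r ∧ ¬r) → (q → (r → (¬p → ¬r)))): 0 ≤ 1, so result = 1
¬q: Gödel ¬ of 0.16 = 0 (operand ≠ 0)
¬q: Gödel ¬ of 0.16 = 0 (operand ≠ 0)
(¬q → ¬q): 0 ≤ 0, so result = 1
((¬q → ¬q) → r): 1 > 0.78, so result = 0.78
(p ∧ ((¬q → ¬q) → r)) = min(0.85, 0.78) = 0.78
(((¬r ∧ ¬r) → (q → (r → (¬p → ¬r)))) ∧ (p ∧ ((¬q → ¬q) → r))) = min(1, 0.78) = 0.78

0.78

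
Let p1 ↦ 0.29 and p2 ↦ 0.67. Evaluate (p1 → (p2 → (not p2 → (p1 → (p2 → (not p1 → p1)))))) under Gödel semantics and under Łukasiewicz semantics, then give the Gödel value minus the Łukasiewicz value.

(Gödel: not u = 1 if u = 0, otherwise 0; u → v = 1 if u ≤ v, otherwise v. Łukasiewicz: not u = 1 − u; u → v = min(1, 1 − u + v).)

0.00

Gödel evaluation:
  not p2: Gödel ¬ of 0.67 = 0 (operand ≠ 0)
  not p1: Gödel ¬ of 0.29 = 0 (operand ≠ 0)
  (not p1 → p1): 0 ≤ 0.29, so result = 1
  (p2 → (not p1 → p1)): 0.67 ≤ 1, so result = 1
  (p1 → (p2 → (not p1 → p1))): 0.29 ≤ 1, so result = 1
  (not p2 → (p1 → (p2 → (not p1 → p1)))): 0 ≤ 1, so result = 1
  (p2 → (not p2 → (p1 → (p2 → (not p1 → p1))))): 0.67 ≤ 1, so result = 1
  (p1 → (p2 → (not p2 → (p1 → (p2 → (not p1 → p1)))))): 0.29 ≤ 1, so result = 1
  Gödel value = 1
Łukasiewicz evaluation:
  not p2: Łukasiewicz ¬ gives 1 − 0.67 = 0.33
  not p1: Łukasiewicz ¬ gives 1 − 0.29 = 0.71
  (not p1 → p1): min(1, 1 − 0.71 + 0.29) = 0.58
  (p2 → (not p1 → p1)): min(1, 1 − 0.67 + 0.58) = 0.91
  (p1 → (p2 → (not p1 → p1))): min(1, 1 − 0.29 + 0.91) = 1
  (not p2 → (p1 → (p2 → (not p1 → p1)))): min(1, 1 − 0.33 + 1) = 1
  (p2 → (not p2 → (p1 → (p2 → (not p1 → p1))))): min(1, 1 − 0.67 + 1) = 1
  (p1 → (p2 → (not p2 → (p1 → (p2 → (not p1 → p1)))))): min(1, 1 − 0.29 + 1) = 1
  Łukasiewicz value = 1
Difference: 1 − 1 = 0.00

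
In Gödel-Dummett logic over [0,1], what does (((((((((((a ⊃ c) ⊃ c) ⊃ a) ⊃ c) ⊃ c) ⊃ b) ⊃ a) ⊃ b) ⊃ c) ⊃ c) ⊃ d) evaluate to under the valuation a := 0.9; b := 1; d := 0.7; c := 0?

0.70

(a ⊃ c): 0.9 > 0, so result = 0
((a ⊃ c) ⊃ c): 0 ≤ 0, so result = 1
(((a ⊃ c) ⊃ c) ⊃ a): 1 > 0.9, so result = 0.9
((((a ⊃ c) ⊃ c) ⊃ a) ⊃ c): 0.9 > 0, so result = 0
(((((a ⊃ c) ⊃ c) ⊃ a) ⊃ c) ⊃ c): 0 ≤ 0, so result = 1
((((((a ⊃ c) ⊃ c) ⊃ a) ⊃ c) ⊃ c) ⊃ b): 1 ≤ 1, so result = 1
(((((((a ⊃ c) ⊃ c) ⊃ a) ⊃ c) ⊃ c) ⊃ b) ⊃ a): 1 > 0.9, so result = 0.9
((((((((a ⊃ c) ⊃ c) ⊃ a) ⊃ c) ⊃ c) ⊃ b) ⊃ a) ⊃ b): 0.9 ≤ 1, so result = 1
(((((((((a ⊃ c) ⊃ c) ⊃ a) ⊃ c) ⊃ c) ⊃ b) ⊃ a) ⊃ b) ⊃ c): 1 > 0, so result = 0
((((((((((a ⊃ c) ⊃ c) ⊃ a) ⊃ c) ⊃ c) ⊃ b) ⊃ a) ⊃ b) ⊃ c) ⊃ c): 0 ≤ 0, so result = 1
(((((((((((a ⊃ c) ⊃ c) ⊃ a) ⊃ c) ⊃ c) ⊃ b) ⊃ a) ⊃ b) ⊃ c) ⊃ c) ⊃ d): 1 > 0.7, so result = 0.7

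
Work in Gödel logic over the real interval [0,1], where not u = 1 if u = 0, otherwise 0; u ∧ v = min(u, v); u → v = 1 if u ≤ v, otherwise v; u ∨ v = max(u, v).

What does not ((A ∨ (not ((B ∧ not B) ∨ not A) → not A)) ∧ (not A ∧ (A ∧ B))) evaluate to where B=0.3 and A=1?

not B: Gödel ¬ of 0.3 = 0 (operand ≠ 0)
(B ∧ not B) = min(0.3, 0) = 0
not A: Gödel ¬ of 1 = 0 (operand ≠ 0)
((B ∧ not B) ∨ not A) = max(0, 0) = 0
not ((B ∧ not B) ∨ not A): Gödel ¬ of 0 = 1 (operand is 0)
not A: Gödel ¬ of 1 = 0 (operand ≠ 0)
(not ((B ∧ not B) ∨ not A) → not A): 1 > 0, so result = 0
(A ∨ (not ((B ∧ not B) ∨ not A) → not A)) = max(1, 0) = 1
not A: Gödel ¬ of 1 = 0 (operand ≠ 0)
(A ∧ B) = min(1, 0.3) = 0.3
(not A ∧ (A ∧ B)) = min(0, 0.3) = 0
((A ∨ (not ((B ∧ not B) ∨ not A) → not A)) ∧ (not A ∧ (A ∧ B))) = min(1, 0) = 0
not ((A ∨ (not ((B ∧ not B) ∨ not A) → not A)) ∧ (not A ∧ (A ∧ B))): Gödel ¬ of 0 = 1 (operand is 0)

1.00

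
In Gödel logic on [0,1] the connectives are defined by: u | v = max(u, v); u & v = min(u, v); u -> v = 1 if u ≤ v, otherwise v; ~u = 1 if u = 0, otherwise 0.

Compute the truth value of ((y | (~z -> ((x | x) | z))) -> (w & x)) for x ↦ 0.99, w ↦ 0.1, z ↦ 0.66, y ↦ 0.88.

0.10

~z: Gödel ¬ of 0.66 = 0 (operand ≠ 0)
(x | x) = max(0.99, 0.99) = 0.99
((x | x) | z) = max(0.99, 0.66) = 0.99
(~z -> ((x | x) | z)): 0 ≤ 0.99, so result = 1
(y | (~z -> ((x | x) | z))) = max(0.88, 1) = 1
(w & x) = min(0.1, 0.99) = 0.1
((y | (~z -> ((x | x) | z))) -> (w & x)): 1 > 0.1, so result = 0.1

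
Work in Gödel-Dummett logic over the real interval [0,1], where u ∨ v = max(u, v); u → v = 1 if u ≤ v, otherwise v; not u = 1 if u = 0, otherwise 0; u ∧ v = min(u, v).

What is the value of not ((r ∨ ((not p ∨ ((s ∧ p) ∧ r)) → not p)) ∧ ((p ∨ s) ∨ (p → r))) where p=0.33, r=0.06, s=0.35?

0.00

not p: Gödel ¬ of 0.33 = 0 (operand ≠ 0)
(s ∧ p) = min(0.35, 0.33) = 0.33
((s ∧ p) ∧ r) = min(0.33, 0.06) = 0.06
(not p ∨ ((s ∧ p) ∧ r)) = max(0, 0.06) = 0.06
not p: Gödel ¬ of 0.33 = 0 (operand ≠ 0)
((not p ∨ ((s ∧ p) ∧ r)) → not p): 0.06 > 0, so result = 0
(r ∨ ((not p ∨ ((s ∧ p) ∧ r)) → not p)) = max(0.06, 0) = 0.06
(p ∨ s) = max(0.33, 0.35) = 0.35
(p → r): 0.33 > 0.06, so result = 0.06
((p ∨ s) ∨ (p → r)) = max(0.35, 0.06) = 0.35
((r ∨ ((not p ∨ ((s ∧ p) ∧ r)) → not p)) ∧ ((p ∨ s) ∨ (p → r))) = min(0.06, 0.35) = 0.06
not ((r ∨ ((not p ∨ ((s ∧ p) ∧ r)) → not p)) ∧ ((p ∨ s) ∨ (p → r))): Gödel ¬ of 0.06 = 0 (operand ≠ 0)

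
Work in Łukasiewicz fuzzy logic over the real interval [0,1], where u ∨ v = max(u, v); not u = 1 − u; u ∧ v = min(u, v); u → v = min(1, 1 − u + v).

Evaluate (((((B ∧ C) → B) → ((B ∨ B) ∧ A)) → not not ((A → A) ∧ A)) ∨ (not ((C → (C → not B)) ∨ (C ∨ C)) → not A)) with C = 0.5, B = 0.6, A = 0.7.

(B ∧ C) = min(0.6, 0.5) = 0.5
((B ∧ C) → B): min(1, 1 − 0.5 + 0.6) = 1
(B ∨ B) = max(0.6, 0.6) = 0.6
((B ∨ B) ∧ A) = min(0.6, 0.7) = 0.6
(((B ∧ C) → B) → ((B ∨ B) ∧ A)): min(1, 1 − 1 + 0.6) = 0.6
(A → A): min(1, 1 − 0.7 + 0.7) = 1
((A → A) ∧ A) = min(1, 0.7) = 0.7
not ((A → A) ∧ A): Łukasiewicz ¬ gives 1 − 0.7 = 0.3
not not ((A → A) ∧ A): Łukasiewicz ¬ gives 1 − 0.3 = 0.7
((((B ∧ C) → B) → ((B ∨ B) ∧ A)) → not not ((A → A) ∧ A)): min(1, 1 − 0.6 + 0.7) = 1
not B: Łukasiewicz ¬ gives 1 − 0.6 = 0.4
(C → not B): min(1, 1 − 0.5 + 0.4) = 0.9
(C → (C → not B)): min(1, 1 − 0.5 + 0.9) = 1
(C ∨ C) = max(0.5, 0.5) = 0.5
((C → (C → not B)) ∨ (C ∨ C)) = max(1, 0.5) = 1
not ((C → (C → not B)) ∨ (C ∨ C)): Łukasiewicz ¬ gives 1 − 1 = 0
not A: Łukasiewicz ¬ gives 1 − 0.7 = 0.3
(not ((C → (C → not B)) ∨ (C ∨ C)) → not A): min(1, 1 − 0 + 0.3) = 1
(((((B ∧ C) → B) → ((B ∨ B) ∧ A)) → not not ((A → A) ∧ A)) ∨ (not ((C → (C → not B)) ∨ (C ∨ C)) → not A)) = max(1, 1) = 1

1.00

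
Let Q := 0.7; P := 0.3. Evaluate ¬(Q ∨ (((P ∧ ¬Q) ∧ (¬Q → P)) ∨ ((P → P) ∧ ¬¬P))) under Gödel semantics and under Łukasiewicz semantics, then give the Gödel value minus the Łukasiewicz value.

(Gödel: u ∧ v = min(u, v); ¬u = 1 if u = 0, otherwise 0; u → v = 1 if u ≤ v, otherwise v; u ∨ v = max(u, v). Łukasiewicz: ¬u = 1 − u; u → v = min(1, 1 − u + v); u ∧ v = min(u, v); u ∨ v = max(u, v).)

-0.30

Gödel evaluation:
  ¬Q: Gödel ¬ of 0.7 = 0 (operand ≠ 0)
  (P ∧ ¬Q) = min(0.3, 0) = 0
  ¬Q: Gödel ¬ of 0.7 = 0 (operand ≠ 0)
  (¬Q → P): 0 ≤ 0.3, so result = 1
  ((P ∧ ¬Q) ∧ (¬Q → P)) = min(0, 1) = 0
  (P → P): 0.3 ≤ 0.3, so result = 1
  ¬P: Gödel ¬ of 0.3 = 0 (operand ≠ 0)
  ¬¬P: Gödel ¬ of 0 = 1 (operand is 0)
  ((P → P) ∧ ¬¬P) = min(1, 1) = 1
  (((P ∧ ¬Q) ∧ (¬Q → P)) ∨ ((P → P) ∧ ¬¬P)) = max(0, 1) = 1
  (Q ∨ (((P ∧ ¬Q) ∧ (¬Q → P)) ∨ ((P → P) ∧ ¬¬P))) = max(0.7, 1) = 1
  ¬(Q ∨ (((P ∧ ¬Q) ∧ (¬Q → P)) ∨ ((P → P) ∧ ¬¬P))): Gödel ¬ of 1 = 0 (operand ≠ 0)
  Gödel value = 0
Łukasiewicz evaluation:
  ¬Q: Łukasiewicz ¬ gives 1 − 0.7 = 0.3
  (P ∧ ¬Q) = min(0.3, 0.3) = 0.3
  ¬Q: Łukasiewicz ¬ gives 1 − 0.7 = 0.3
  (¬Q → P): min(1, 1 − 0.3 + 0.3) = 1
  ((P ∧ ¬Q) ∧ (¬Q → P)) = min(0.3, 1) = 0.3
  (P → P): min(1, 1 − 0.3 + 0.3) = 1
  ¬P: Łukasiewicz ¬ gives 1 − 0.3 = 0.7
  ¬¬P: Łukasiewicz ¬ gives 1 − 0.7 = 0.3
  ((P → P) ∧ ¬¬P) = min(1, 0.3) = 0.3
  (((P ∧ ¬Q) ∧ (¬Q → P)) ∨ ((P → P) ∧ ¬¬P)) = max(0.3, 0.3) = 0.3
  (Q ∨ (((P ∧ ¬Q) ∧ (¬Q → P)) ∨ ((P → P) ∧ ¬¬P))) = max(0.7, 0.3) = 0.7
  ¬(Q ∨ (((P ∧ ¬Q) ∧ (¬Q → P)) ∨ ((P → P) ∧ ¬¬P))): Łukasiewicz ¬ gives 1 − 0.7 = 0.3
  Łukasiewicz value = 0.3
Difference: 0 − 0.3 = -0.30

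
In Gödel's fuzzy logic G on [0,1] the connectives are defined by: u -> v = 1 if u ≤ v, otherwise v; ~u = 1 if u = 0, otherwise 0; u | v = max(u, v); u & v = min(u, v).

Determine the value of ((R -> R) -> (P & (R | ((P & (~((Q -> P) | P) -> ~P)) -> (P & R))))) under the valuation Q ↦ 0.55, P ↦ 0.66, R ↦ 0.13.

(R -> R): 0.13 ≤ 0.13, so result = 1
(Q -> P): 0.55 ≤ 0.66, so result = 1
((Q -> P) | P) = max(1, 0.66) = 1
~((Q -> P) | P): Gödel ¬ of 1 = 0 (operand ≠ 0)
~P: Gödel ¬ of 0.66 = 0 (operand ≠ 0)
(~((Q -> P) | P) -> ~P): 0 ≤ 0, so result = 1
(P & (~((Q -> P) | P) -> ~P)) = min(0.66, 1) = 0.66
(P & R) = min(0.66, 0.13) = 0.13
((P & (~((Q -> P) | P) -> ~P)) -> (P & R)): 0.66 > 0.13, so result = 0.13
(R | ((P & (~((Q -> P) | P) -> ~P)) -> (P & R))) = max(0.13, 0.13) = 0.13
(P & (R | ((P & (~((Q -> P) | P) -> ~P)) -> (P & R)))) = min(0.66, 0.13) = 0.13
((R -> R) -> (P & (R | ((P & (~((Q -> P) | P) -> ~P)) -> (P & R))))): 1 > 0.13, so result = 0.13

0.13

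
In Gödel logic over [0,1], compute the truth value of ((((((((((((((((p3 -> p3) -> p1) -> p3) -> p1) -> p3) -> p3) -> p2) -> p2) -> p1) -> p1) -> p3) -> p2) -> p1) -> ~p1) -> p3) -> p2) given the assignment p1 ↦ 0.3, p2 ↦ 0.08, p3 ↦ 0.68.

(p3 -> p3): 0.68 ≤ 0.68, so result = 1
((p3 -> p3) -> p1): 1 > 0.3, so result = 0.3
(((p3 -> p3) -> p1) -> p3): 0.3 ≤ 0.68, so result = 1
((((p3 -> p3) -> p1) -> p3) -> p1): 1 > 0.3, so result = 0.3
(((((p3 -> p3) -> p1) -> p3) -> p1) -> p3): 0.3 ≤ 0.68, so result = 1
((((((p3 -> p3) -> p1) -> p3) -> p1) -> p3) -> p3): 1 > 0.68, so result = 0.68
(((((((p3 -> p3) -> p1) -> p3) -> p1) -> p3) -> p3) -> p2): 0.68 > 0.08, so result = 0.08
((((((((p3 -> p3) -> p1) -> p3) -> p1) -> p3) -> p3) -> p2) -> p2): 0.08 ≤ 0.08, so result = 1
(((((((((p3 -> p3) -> p1) -> p3) -> p1) -> p3) -> p3) -> p2) -> p2) -> p1): 1 > 0.3, so result = 0.3
((((((((((p3 -> p3) -> p1) -> p3) -> p1) -> p3) -> p3) -> p2) -> p2) -> p1) -> p1): 0.3 ≤ 0.3, so result = 1
(((((((((((p3 -> p3) -> p1) -> p3) -> p1) -> p3) -> p3) -> p2) -> p2) -> p1) -> p1) -> p3): 1 > 0.68, so result = 0.68
((((((((((((p3 -> p3) -> p1) -> p3) -> p1) -> p3) -> p3) -> p2) -> p2) -> p1) -> p1) -> p3) -> p2): 0.68 > 0.08, so result = 0.08
(((((((((((((p3 -> p3) -> p1) -> p3) -> p1) -> p3) -> p3) -> p2) -> p2) -> p1) -> p1) -> p3) -> p2) -> p1): 0.08 ≤ 0.3, so result = 1
~p1: Gödel ¬ of 0.3 = 0 (operand ≠ 0)
((((((((((((((p3 -> p3) -> p1) -> p3) -> p1) -> p3) -> p3) -> p2) -> p2) -> p1) -> p1) -> p3) -> p2) -> p1) -> ~p1): 1 > 0, so result = 0
(((((((((((((((p3 -> p3) -> p1) -> p3) -> p1) -> p3) -> p3) -> p2) -> p2) -> p1) -> p1) -> p3) -> p2) -> p1) -> ~p1) -> p3): 0 ≤ 0.68, so result = 1
((((((((((((((((p3 -> p3) -> p1) -> p3) -> p1) -> p3) -> p3) -> p2) -> p2) -> p1) -> p1) -> p3) -> p2) -> p1) -> ~p1) -> p3) -> p2): 1 > 0.08, so result = 0.08

0.08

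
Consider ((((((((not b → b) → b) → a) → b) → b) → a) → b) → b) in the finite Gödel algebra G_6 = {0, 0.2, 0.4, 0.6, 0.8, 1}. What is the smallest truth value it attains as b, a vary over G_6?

The minimum is attained at b = 0.2, a = 0:
  not b: Gödel ¬ of 0.2 = 0 (operand ≠ 0)
  (not b → b): 0 ≤ 0.2, so result = 1
  ((not b → b) → b): 1 > 0.2, so result = 0.2
  (((not b → b) → b) → a): 0.2 > 0, so result = 0
  ((((not b → b) → b) → a) → b): 0 ≤ 0.2, so result = 1
  (((((not b → b) → b) → a) → b) → b): 1 > 0.2, so result = 0.2
  ((((((not b → b) → b) → a) → b) → b) → a): 0.2 > 0, so result = 0
  (((((((not b → b) → b) → a) → b) → b) → a) → b): 0 ≤ 0.2, so result = 1
  ((((((((not b → b) → b) → a) → b) → b) → a) → b) → b): 1 > 0.2, so result = 0.2
Checking all 36 assignments confirms none give a value below 0.20.

0.20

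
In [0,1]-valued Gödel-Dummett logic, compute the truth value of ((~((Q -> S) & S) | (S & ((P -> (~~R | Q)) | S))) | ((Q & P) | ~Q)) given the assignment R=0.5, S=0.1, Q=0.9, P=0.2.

(Q -> S): 0.9 > 0.1, so result = 0.1
((Q -> S) & S) = min(0.1, 0.1) = 0.1
~((Q -> S) & S): Gödel ¬ of 0.1 = 0 (operand ≠ 0)
~R: Gödel ¬ of 0.5 = 0 (operand ≠ 0)
~~R: Gödel ¬ of 0 = 1 (operand is 0)
(~~R | Q) = max(1, 0.9) = 1
(P -> (~~R | Q)): 0.2 ≤ 1, so result = 1
((P -> (~~R | Q)) | S) = max(1, 0.1) = 1
(S & ((P -> (~~R | Q)) | S)) = min(0.1, 1) = 0.1
(~((Q -> S) & S) | (S & ((P -> (~~R | Q)) | S))) = max(0, 0.1) = 0.1
(Q & P) = min(0.9, 0.2) = 0.2
~Q: Gödel ¬ of 0.9 = 0 (operand ≠ 0)
((Q & P) | ~Q) = max(0.2, 0) = 0.2
((~((Q -> S) & S) | (S & ((P -> (~~R | Q)) | S))) | ((Q & P) | ~Q)) = max(0.1, 0.2) = 0.2

0.20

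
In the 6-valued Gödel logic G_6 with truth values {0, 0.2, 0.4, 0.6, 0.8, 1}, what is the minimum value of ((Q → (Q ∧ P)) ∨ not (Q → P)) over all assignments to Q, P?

The minimum is attained at Q = 0.4, P = 0.2:
  (Q ∧ P) = min(0.4, 0.2) = 0.2
  (Q → (Q ∧ P)): 0.4 > 0.2, so result = 0.2
  (Q → P): 0.4 > 0.2, so result = 0.2
  not (Q → P): Gödel ¬ of 0.2 = 0 (operand ≠ 0)
  ((Q → (Q ∧ P)) ∨ not (Q → P)) = max(0.2, 0) = 0.2
Checking all 36 assignments confirms none give a value below 0.20.

0.20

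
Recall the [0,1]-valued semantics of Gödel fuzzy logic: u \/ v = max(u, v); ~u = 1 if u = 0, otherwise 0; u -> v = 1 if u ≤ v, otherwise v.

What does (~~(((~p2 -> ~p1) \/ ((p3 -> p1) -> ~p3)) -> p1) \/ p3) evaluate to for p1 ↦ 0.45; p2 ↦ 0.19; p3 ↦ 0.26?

~p2: Gödel ¬ of 0.19 = 0 (operand ≠ 0)
~p1: Gödel ¬ of 0.45 = 0 (operand ≠ 0)
(~p2 -> ~p1): 0 ≤ 0, so result = 1
(p3 -> p1): 0.26 ≤ 0.45, so result = 1
~p3: Gödel ¬ of 0.26 = 0 (operand ≠ 0)
((p3 -> p1) -> ~p3): 1 > 0, so result = 0
((~p2 -> ~p1) \/ ((p3 -> p1) -> ~p3)) = max(1, 0) = 1
(((~p2 -> ~p1) \/ ((p3 -> p1) -> ~p3)) -> p1): 1 > 0.45, so result = 0.45
~(((~p2 -> ~p1) \/ ((p3 -> p1) -> ~p3)) -> p1): Gödel ¬ of 0.45 = 0 (operand ≠ 0)
~~(((~p2 -> ~p1) \/ ((p3 -> p1) -> ~p3)) -> p1): Gödel ¬ of 0 = 1 (operand is 0)
(~~(((~p2 -> ~p1) \/ ((p3 -> p1) -> ~p3)) -> p1) \/ p3) = max(1, 0.26) = 1

1.00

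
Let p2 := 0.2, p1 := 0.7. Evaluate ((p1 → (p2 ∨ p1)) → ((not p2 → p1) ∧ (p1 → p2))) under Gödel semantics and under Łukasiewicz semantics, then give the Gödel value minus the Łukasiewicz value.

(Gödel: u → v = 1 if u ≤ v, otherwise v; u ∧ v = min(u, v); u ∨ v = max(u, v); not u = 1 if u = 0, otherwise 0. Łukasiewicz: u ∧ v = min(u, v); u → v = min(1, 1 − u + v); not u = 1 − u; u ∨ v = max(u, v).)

Gödel evaluation:
  (p2 ∨ p1) = max(0.2, 0.7) = 0.7
  (p1 → (p2 ∨ p1)): 0.7 ≤ 0.7, so result = 1
  not p2: Gödel ¬ of 0.2 = 0 (operand ≠ 0)
  (not p2 → p1): 0 ≤ 0.7, so result = 1
  (p1 → p2): 0.7 > 0.2, so result = 0.2
  ((not p2 → p1) ∧ (p1 → p2)) = min(1, 0.2) = 0.2
  ((p1 → (p2 ∨ p1)) → ((not p2 → p1) ∧ (p1 → p2))): 1 > 0.2, so result = 0.2
  Gödel value = 0.2
Łukasiewicz evaluation:
  (p2 ∨ p1) = max(0.2, 0.7) = 0.7
  (p1 → (p2 ∨ p1)): min(1, 1 − 0.7 + 0.7) = 1
  not p2: Łukasiewicz ¬ gives 1 − 0.2 = 0.8
  (not p2 → p1): min(1, 1 − 0.8 + 0.7) = 0.9
  (p1 → p2): min(1, 1 − 0.7 + 0.2) = 0.5
  ((not p2 → p1) ∧ (p1 → p2)) = min(0.9, 0.5) = 0.5
  ((p1 → (p2 ∨ p1)) → ((not p2 → p1) ∧ (p1 → p2))): min(1, 1 − 1 + 0.5) = 0.5
  Łukasiewicz value = 0.5
Difference: 0.2 − 0.5 = -0.30

-0.30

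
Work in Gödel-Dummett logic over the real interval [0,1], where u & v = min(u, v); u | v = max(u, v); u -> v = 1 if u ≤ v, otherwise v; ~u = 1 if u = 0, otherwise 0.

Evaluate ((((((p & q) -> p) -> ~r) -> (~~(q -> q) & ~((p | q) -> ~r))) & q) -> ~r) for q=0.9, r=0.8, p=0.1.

0.00

(p & q) = min(0.1, 0.9) = 0.1
((p & q) -> p): 0.1 ≤ 0.1, so result = 1
~r: Gödel ¬ of 0.8 = 0 (operand ≠ 0)
(((p & q) -> p) -> ~r): 1 > 0, so result = 0
(q -> q): 0.9 ≤ 0.9, so result = 1
~(q -> q): Gödel ¬ of 1 = 0 (operand ≠ 0)
~~(q -> q): Gödel ¬ of 0 = 1 (operand is 0)
(p | q) = max(0.1, 0.9) = 0.9
~r: Gödel ¬ of 0.8 = 0 (operand ≠ 0)
((p | q) -> ~r): 0.9 > 0, so result = 0
~((p | q) -> ~r): Gödel ¬ of 0 = 1 (operand is 0)
(~~(q -> q) & ~((p | q) -> ~r)) = min(1, 1) = 1
((((p & q) -> p) -> ~r) -> (~~(q -> q) & ~((p | q) -> ~r))): 0 ≤ 1, so result = 1
(((((p & q) -> p) -> ~r) -> (~~(q -> q) & ~((p | q) -> ~r))) & q) = min(1, 0.9) = 0.9
~r: Gödel ¬ of 0.8 = 0 (operand ≠ 0)
((((((p & q) -> p) -> ~r) -> (~~(q -> q) & ~((p | q) -> ~r))) & q) -> ~r): 0.9 > 0, so result = 0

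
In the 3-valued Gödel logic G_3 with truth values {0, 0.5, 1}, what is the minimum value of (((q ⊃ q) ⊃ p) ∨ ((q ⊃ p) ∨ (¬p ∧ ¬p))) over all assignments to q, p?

0.50

The minimum is attained at q = 1, p = 0.5:
  (q ⊃ q): 1 ≤ 1, so result = 1
  ((q ⊃ q) ⊃ p): 1 > 0.5, so result = 0.5
  (q ⊃ p): 1 > 0.5, so result = 0.5
  ¬p: Gödel ¬ of 0.5 = 0 (operand ≠ 0)
  ¬p: Gödel ¬ of 0.5 = 0 (operand ≠ 0)
  (¬p ∧ ¬p) = min(0, 0) = 0
  ((q ⊃ p) ∨ (¬p ∧ ¬p)) = max(0.5, 0) = 0.5
  (((q ⊃ q) ⊃ p) ∨ ((q ⊃ p) ∨ (¬p ∧ ¬p))) = max(0.5, 0.5) = 0.5
Checking all 9 assignments confirms none give a value below 0.50.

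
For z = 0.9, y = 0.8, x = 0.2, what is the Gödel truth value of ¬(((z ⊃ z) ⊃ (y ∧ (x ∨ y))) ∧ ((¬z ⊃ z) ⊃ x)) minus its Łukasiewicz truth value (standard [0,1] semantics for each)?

-0.80

Gödel evaluation:
  (z ⊃ z): 0.9 ≤ 0.9, so result = 1
  (x ∨ y) = max(0.2, 0.8) = 0.8
  (y ∧ (x ∨ y)) = min(0.8, 0.8) = 0.8
  ((z ⊃ z) ⊃ (y ∧ (x ∨ y))): 1 > 0.8, so result = 0.8
  ¬z: Gödel ¬ of 0.9 = 0 (operand ≠ 0)
  (¬z ⊃ z): 0 ≤ 0.9, so result = 1
  ((¬z ⊃ z) ⊃ x): 1 > 0.2, so result = 0.2
  (((z ⊃ z) ⊃ (y ∧ (x ∨ y))) ∧ ((¬z ⊃ z) ⊃ x)) = min(0.8, 0.2) = 0.2
  ¬(((z ⊃ z) ⊃ (y ∧ (x ∨ y))) ∧ ((¬z ⊃ z) ⊃ x)): Gödel ¬ of 0.2 = 0 (operand ≠ 0)
  Gödel value = 0
Łukasiewicz evaluation:
  (z ⊃ z): min(1, 1 − 0.9 + 0.9) = 1
  (x ∨ y) = max(0.2, 0.8) = 0.8
  (y ∧ (x ∨ y)) = min(0.8, 0.8) = 0.8
  ((z ⊃ z) ⊃ (y ∧ (x ∨ y))): min(1, 1 − 1 + 0.8) = 0.8
  ¬z: Łukasiewicz ¬ gives 1 − 0.9 = 0.1
  (¬z ⊃ z): min(1, 1 − 0.1 + 0.9) = 1
  ((¬z ⊃ z) ⊃ x): min(1, 1 − 1 + 0.2) = 0.2
  (((z ⊃ z) ⊃ (y ∧ (x ∨ y))) ∧ ((¬z ⊃ z) ⊃ x)) = min(0.8, 0.2) = 0.2
  ¬(((z ⊃ z) ⊃ (y ∧ (x ∨ y))) ∧ ((¬z ⊃ z) ⊃ x)): Łukasiewicz ¬ gives 1 − 0.2 = 0.8
  Łukasiewicz value = 0.8
Difference: 0 − 0.8 = -0.80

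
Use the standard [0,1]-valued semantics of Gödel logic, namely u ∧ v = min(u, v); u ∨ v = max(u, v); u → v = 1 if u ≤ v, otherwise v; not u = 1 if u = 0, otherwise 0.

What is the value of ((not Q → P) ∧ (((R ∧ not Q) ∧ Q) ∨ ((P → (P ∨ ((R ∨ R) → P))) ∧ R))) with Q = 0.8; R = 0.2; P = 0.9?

0.20

not Q: Gödel ¬ of 0.8 = 0 (operand ≠ 0)
(not Q → P): 0 ≤ 0.9, so result = 1
not Q: Gödel ¬ of 0.8 = 0 (operand ≠ 0)
(R ∧ not Q) = min(0.2, 0) = 0
((R ∧ not Q) ∧ Q) = min(0, 0.8) = 0
(R ∨ R) = max(0.2, 0.2) = 0.2
((R ∨ R) → P): 0.2 ≤ 0.9, so result = 1
(P ∨ ((R ∨ R) → P)) = max(0.9, 1) = 1
(P → (P ∨ ((R ∨ R) → P))): 0.9 ≤ 1, so result = 1
((P → (P ∨ ((R ∨ R) → P))) ∧ R) = min(1, 0.2) = 0.2
(((R ∧ not Q) ∧ Q) ∨ ((P → (P ∨ ((R ∨ R) → P))) ∧ R)) = max(0, 0.2) = 0.2
((not Q → P) ∧ (((R ∧ not Q) ∧ Q) ∨ ((P → (P ∨ ((R ∨ R) → P))) ∧ R))) = min(1, 0.2) = 0.2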